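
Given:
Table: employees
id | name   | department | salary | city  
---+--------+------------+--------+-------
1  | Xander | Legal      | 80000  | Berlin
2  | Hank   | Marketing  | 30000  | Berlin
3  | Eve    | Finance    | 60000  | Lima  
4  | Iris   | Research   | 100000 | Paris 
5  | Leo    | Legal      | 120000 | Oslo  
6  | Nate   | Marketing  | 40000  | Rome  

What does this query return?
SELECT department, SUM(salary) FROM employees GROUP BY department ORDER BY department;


Summing salary within each department:
  Finance: 60000 = 60000
  Legal: 80000 + 120000 = 200000
  Marketing: 30000 + 40000 = 70000
  Research: 100000 = 100000


4 groups:
Finance, 60000
Legal, 200000
Marketing, 70000
Research, 100000


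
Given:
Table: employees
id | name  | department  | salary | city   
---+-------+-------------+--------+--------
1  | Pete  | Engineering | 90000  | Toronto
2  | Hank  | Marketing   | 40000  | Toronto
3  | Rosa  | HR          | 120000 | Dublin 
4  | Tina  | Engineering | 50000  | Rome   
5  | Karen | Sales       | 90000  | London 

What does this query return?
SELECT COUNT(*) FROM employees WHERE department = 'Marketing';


Counting rows where department = 'Marketing'
  Hank -> MATCH


1


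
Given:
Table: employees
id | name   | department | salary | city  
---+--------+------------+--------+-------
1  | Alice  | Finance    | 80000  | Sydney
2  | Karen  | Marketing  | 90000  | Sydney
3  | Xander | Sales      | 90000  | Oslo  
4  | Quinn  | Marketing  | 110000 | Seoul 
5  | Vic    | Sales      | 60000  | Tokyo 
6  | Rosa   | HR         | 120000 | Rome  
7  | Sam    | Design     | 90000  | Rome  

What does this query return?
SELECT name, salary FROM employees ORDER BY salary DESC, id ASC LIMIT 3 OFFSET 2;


Sort by salary DESC (id ASC tiebreak), then skip 2 and take 3
Rows 3 through 5

3 rows:
Karen, 90000
Xander, 90000
Sam, 90000


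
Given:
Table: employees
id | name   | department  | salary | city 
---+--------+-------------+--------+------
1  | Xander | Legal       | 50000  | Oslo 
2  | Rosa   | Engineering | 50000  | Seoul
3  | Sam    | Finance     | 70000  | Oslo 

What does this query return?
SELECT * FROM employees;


SELECT * returns all 3 rows with all columns

3 rows:
1, Xander, Legal, 50000, Oslo
2, Rosa, Engineering, 50000, Seoul
3, Sam, Finance, 70000, Oslo


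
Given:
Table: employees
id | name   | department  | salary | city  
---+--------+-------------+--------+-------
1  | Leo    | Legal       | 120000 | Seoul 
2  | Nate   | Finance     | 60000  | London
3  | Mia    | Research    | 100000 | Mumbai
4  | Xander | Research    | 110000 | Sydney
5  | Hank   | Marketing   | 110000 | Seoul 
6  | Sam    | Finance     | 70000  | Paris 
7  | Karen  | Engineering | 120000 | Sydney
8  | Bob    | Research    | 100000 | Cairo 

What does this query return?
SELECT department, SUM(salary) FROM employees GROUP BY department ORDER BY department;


Summing salary within each department:
  Engineering: 120000 = 120000
  Finance: 60000 + 70000 = 130000
  Legal: 120000 = 120000
  Marketing: 110000 = 110000
  Research: 100000 + 110000 + 100000 = 310000


5 groups:
Engineering, 120000
Finance, 130000
Legal, 120000
Marketing, 110000
Research, 310000


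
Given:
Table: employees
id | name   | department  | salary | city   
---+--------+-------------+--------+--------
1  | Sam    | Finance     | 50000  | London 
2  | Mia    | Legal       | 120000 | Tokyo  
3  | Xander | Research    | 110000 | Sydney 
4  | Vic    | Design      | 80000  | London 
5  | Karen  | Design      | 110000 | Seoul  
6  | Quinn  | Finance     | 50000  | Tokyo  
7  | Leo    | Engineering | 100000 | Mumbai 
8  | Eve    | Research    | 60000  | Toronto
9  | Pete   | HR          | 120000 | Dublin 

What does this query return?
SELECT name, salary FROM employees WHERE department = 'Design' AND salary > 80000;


Filtering: department = 'Design' AND salary > 80000
Matching: 1 rows

1 rows:
Karen, 110000


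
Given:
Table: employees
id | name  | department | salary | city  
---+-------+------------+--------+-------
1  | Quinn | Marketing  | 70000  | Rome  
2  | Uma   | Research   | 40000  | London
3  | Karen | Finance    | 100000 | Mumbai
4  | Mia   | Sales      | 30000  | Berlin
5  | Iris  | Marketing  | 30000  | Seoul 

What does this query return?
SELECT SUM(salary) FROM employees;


SUM(salary) = 70000 + 40000 + 100000 + 30000 + 30000 = 270000

270000


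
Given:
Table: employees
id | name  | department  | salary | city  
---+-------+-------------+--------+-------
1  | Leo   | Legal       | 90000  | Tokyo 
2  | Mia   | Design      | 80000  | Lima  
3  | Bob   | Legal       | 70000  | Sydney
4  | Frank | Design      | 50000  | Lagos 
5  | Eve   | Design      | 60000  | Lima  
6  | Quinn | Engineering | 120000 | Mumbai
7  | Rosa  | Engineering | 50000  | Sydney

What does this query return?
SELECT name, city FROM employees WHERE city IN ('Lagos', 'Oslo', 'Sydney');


Filtering: city IN ('Lagos', 'Oslo', 'Sydney')
Matching: 3 rows

3 rows:
Bob, Sydney
Frank, Lagos
Rosa, Sydney


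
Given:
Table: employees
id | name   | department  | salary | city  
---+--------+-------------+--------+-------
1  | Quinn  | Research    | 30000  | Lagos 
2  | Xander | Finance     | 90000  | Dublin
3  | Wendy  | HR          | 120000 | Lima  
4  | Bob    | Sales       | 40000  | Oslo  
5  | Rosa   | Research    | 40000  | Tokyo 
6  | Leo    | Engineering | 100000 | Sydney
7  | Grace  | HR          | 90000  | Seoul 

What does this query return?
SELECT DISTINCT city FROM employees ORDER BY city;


All 'city' values (row order): Lagos, Dublin, Lima, Oslo, Tokyo, Sydney, Seoul
Removing duplicates leaves 7 unique value(s).

7 values:
Dublin
Lagos
Lima
Oslo
Seoul
Sydney
Tokyo


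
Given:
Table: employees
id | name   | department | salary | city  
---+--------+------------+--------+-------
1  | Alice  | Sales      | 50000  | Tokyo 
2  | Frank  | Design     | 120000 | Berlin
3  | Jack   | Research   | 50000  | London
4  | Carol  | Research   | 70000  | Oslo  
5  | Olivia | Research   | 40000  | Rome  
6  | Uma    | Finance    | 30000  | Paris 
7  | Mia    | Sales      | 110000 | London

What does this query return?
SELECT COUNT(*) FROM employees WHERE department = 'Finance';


Counting rows where department = 'Finance'
  Uma -> MATCH


1


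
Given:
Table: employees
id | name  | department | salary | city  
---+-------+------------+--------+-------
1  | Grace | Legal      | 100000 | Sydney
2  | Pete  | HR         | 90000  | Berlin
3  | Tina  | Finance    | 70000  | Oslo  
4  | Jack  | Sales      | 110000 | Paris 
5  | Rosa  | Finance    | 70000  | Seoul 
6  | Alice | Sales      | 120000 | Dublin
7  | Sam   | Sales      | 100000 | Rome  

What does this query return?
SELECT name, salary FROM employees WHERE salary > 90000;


Filtering: salary > 90000
Matching: 4 rows

4 rows:
Grace, 100000
Jack, 110000
Alice, 120000
Sam, 100000


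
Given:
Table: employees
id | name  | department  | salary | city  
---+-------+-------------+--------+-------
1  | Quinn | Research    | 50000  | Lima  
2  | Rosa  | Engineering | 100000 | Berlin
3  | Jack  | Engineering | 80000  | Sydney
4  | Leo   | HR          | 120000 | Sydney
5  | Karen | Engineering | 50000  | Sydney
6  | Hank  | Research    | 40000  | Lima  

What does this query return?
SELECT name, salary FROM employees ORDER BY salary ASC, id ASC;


Sorting by salary ASC, then id ASC for ties

6 rows:
Hank, 40000
Quinn, 50000
Karen, 50000
Jack, 80000
Rosa, 100000
Leo, 120000


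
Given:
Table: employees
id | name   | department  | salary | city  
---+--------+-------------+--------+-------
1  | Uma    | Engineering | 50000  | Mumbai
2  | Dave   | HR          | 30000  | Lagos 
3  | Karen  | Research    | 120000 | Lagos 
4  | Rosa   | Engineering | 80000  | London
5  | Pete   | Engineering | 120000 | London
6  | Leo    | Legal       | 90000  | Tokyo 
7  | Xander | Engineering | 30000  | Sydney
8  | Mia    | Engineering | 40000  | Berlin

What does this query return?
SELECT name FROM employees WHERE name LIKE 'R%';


LIKE 'R%' matches names starting with 'R'
Matching: 1

1 rows:
Rosa


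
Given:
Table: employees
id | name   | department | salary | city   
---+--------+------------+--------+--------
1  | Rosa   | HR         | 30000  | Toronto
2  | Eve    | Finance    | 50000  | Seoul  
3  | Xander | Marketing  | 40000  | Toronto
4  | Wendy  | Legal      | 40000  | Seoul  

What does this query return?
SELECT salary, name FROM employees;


Projecting columns: salary, name

4 rows:
30000, Rosa
50000, Eve
40000, Xander
40000, Wendy


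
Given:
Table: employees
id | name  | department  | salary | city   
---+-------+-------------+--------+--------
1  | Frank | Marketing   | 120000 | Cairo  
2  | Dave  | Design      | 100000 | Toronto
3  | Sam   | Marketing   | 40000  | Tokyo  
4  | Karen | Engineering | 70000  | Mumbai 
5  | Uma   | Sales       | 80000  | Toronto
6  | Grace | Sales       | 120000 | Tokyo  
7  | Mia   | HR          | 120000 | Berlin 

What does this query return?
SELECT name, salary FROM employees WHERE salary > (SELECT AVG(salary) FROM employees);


Subquery: AVG(salary) = 92857.14
Filtering: salary > 92857.14
  Frank (120000) -> MATCH
  Dave (100000) -> MATCH
  Grace (120000) -> MATCH
  Mia (120000) -> MATCH


4 rows:
Frank, 120000
Dave, 100000
Grace, 120000
Mia, 120000


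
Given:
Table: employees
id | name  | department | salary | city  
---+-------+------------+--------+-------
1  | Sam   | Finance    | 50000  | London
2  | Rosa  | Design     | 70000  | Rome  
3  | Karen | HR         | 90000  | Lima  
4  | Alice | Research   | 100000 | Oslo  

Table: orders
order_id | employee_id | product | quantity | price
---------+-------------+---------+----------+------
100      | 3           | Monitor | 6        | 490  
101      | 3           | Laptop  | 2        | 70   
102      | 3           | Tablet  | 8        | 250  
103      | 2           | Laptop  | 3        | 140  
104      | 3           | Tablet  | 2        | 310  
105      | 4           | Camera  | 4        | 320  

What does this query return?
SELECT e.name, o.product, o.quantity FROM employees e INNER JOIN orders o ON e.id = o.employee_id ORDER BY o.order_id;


Joining employees.id = orders.employee_id:
  employee Karen (id=3) -> order Monitor
  employee Karen (id=3) -> order Laptop
  employee Karen (id=3) -> order Tablet
  employee Rosa (id=2) -> order Laptop
  employee Karen (id=3) -> order Tablet
  employee Alice (id=4) -> order Camera


6 rows:
Karen, Monitor, 6
Karen, Laptop, 2
Karen, Tablet, 8
Rosa, Laptop, 3
Karen, Tablet, 2
Alice, Camera, 4


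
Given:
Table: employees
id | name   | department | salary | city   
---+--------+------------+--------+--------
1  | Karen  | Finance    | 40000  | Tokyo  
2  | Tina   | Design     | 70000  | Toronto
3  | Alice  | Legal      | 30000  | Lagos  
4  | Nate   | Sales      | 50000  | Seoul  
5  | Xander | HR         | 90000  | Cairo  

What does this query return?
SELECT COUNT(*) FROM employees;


COUNT(*) counts all rows

5


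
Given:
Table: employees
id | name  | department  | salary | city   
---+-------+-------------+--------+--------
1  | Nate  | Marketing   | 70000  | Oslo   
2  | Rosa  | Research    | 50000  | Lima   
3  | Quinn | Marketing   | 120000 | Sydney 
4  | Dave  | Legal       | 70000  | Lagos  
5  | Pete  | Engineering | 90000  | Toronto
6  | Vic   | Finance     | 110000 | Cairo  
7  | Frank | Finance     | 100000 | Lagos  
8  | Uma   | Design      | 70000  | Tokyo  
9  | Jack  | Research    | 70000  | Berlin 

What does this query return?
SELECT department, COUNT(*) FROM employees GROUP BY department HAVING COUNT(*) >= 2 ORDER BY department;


Groups with count >= 2:
  Finance: 2 -> PASS
  Marketing: 2 -> PASS
  Research: 2 -> PASS
  Design: 1 -> filtered out
  Engineering: 1 -> filtered out
  Legal: 1 -> filtered out


3 groups:
Finance, 2
Marketing, 2
Research, 2


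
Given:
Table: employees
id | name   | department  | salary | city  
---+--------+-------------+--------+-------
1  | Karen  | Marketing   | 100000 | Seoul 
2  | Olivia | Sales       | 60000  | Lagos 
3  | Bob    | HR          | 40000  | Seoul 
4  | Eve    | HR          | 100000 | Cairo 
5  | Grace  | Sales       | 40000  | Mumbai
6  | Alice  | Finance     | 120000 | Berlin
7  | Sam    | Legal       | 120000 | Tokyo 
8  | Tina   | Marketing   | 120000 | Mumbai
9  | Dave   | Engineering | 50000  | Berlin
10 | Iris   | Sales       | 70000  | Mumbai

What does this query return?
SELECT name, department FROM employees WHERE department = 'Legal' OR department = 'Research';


Filtering: department = 'Legal' OR 'Research'
Matching: 1 rows

1 rows:
Sam, Legal


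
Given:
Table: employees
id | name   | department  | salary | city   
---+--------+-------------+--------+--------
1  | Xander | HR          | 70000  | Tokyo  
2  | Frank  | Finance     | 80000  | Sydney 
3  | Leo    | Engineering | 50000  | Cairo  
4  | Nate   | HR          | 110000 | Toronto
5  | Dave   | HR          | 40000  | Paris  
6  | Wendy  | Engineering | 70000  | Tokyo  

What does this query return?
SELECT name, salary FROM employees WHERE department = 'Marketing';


Filtering: department = 'Marketing'
Matching rows: 0

Empty result set (0 rows)


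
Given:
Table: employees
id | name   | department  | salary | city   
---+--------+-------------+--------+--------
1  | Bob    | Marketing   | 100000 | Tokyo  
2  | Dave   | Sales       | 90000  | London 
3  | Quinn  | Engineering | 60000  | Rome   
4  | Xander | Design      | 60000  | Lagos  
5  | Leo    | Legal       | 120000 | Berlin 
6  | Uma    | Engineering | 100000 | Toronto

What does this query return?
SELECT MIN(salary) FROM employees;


Salaries: 100000, 90000, 60000, 60000, 120000, 100000
MIN = 60000

60000


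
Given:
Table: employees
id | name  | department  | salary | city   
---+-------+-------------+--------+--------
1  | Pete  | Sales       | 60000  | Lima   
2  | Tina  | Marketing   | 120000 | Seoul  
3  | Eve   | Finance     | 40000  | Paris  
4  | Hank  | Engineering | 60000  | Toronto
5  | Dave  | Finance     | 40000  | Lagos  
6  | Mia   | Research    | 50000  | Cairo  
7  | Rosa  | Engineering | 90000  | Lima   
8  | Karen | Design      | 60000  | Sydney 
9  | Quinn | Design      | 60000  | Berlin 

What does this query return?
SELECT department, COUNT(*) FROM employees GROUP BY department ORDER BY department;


Assigning each row to its department group:
  Pete -> Sales
  Tina -> Marketing
  Eve -> Finance
  Hank -> Engineering
  Dave -> Finance
  Mia -> Research
  Rosa -> Engineering
  Karen -> Design
  Quinn -> Design


6 groups:
Design, 2
Engineering, 2
Finance, 2
Marketing, 1
Research, 1
Sales, 1


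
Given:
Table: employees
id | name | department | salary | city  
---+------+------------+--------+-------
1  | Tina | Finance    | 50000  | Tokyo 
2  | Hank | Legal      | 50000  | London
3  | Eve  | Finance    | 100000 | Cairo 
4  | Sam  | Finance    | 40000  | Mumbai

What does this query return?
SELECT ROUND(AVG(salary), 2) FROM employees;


SUM(salary) = 240000
COUNT = 4
ROUND(AVG, 2) = ROUND(240000 / 4, 2) = 60000.0

60000.0


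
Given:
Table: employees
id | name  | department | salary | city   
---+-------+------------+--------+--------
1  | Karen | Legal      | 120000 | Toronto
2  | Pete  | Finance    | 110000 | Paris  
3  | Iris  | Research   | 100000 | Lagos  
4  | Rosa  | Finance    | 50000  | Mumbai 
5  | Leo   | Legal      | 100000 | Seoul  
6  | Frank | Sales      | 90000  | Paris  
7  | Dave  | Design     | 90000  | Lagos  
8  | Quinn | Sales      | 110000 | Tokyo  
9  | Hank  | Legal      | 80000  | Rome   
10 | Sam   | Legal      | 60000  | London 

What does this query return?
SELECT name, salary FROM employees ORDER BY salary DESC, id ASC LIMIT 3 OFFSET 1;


Sort by salary DESC (id ASC tiebreak), then skip 1 and take 3
Rows 2 through 4

3 rows:
Pete, 110000
Quinn, 110000
Iris, 100000


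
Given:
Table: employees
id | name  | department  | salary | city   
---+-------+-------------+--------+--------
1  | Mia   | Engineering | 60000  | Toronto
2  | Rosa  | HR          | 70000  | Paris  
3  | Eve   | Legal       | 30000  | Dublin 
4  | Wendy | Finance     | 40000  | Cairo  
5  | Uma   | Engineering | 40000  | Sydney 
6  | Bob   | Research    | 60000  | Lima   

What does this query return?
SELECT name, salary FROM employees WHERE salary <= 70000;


Filtering: salary <= 70000
Matching: 6 rows

6 rows:
Mia, 60000
Rosa, 70000
Eve, 30000
Wendy, 40000
Uma, 40000
Bob, 60000


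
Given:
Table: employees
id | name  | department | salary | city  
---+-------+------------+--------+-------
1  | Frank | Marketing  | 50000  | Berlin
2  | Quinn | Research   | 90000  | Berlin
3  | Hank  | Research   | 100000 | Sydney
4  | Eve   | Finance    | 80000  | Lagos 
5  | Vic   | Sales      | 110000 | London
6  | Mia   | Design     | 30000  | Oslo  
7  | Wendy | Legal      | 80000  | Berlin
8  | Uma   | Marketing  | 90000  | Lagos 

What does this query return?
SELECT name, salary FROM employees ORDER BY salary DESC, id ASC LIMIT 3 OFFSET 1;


Sort by salary DESC (id ASC tiebreak), then skip 1 and take 3
Rows 2 through 4

3 rows:
Hank, 100000
Quinn, 90000
Uma, 90000


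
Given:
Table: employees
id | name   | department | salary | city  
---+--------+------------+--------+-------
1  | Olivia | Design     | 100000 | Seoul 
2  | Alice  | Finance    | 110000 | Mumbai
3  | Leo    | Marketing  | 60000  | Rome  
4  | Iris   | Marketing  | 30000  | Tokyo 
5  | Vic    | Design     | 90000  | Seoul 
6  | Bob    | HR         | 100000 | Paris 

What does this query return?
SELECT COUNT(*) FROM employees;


COUNT(*) counts all rows

6


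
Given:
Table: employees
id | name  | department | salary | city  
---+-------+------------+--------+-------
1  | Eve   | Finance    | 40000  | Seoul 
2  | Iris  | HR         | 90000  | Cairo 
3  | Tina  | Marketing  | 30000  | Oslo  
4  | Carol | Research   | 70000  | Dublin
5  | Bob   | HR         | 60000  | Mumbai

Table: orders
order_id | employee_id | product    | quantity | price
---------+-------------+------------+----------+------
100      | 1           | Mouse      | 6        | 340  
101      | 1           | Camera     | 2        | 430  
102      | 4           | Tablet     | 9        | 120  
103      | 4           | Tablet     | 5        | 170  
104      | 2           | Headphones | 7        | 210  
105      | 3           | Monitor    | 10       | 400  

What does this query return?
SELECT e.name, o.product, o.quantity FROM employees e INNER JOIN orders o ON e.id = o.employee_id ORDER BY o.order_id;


Joining employees.id = orders.employee_id:
  employee Eve (id=1) -> order Mouse
  employee Eve (id=1) -> order Camera
  employee Carol (id=4) -> order Tablet
  employee Carol (id=4) -> order Tablet
  employee Iris (id=2) -> order Headphones
  employee Tina (id=3) -> order Monitor


6 rows:
Eve, Mouse, 6
Eve, Camera, 2
Carol, Tablet, 9
Carol, Tablet, 5
Iris, Headphones, 7
Tina, Monitor, 10


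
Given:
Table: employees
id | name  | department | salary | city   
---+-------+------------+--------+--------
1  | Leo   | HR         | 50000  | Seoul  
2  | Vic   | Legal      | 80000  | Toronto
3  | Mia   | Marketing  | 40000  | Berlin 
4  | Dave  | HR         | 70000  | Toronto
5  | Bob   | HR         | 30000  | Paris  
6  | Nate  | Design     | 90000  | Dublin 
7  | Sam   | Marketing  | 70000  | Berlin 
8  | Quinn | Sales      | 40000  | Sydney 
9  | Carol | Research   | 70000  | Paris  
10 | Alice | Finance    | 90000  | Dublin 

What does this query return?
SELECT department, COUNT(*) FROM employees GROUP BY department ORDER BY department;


Assigning each row to its department group:
  Leo -> HR
  Vic -> Legal
  Mia -> Marketing
  Dave -> HR
  Bob -> HR
  Nate -> Design
  Sam -> Marketing
  Quinn -> Sales
  Carol -> Research
  Alice -> Finance


7 groups:
Design, 1
Finance, 1
HR, 3
Legal, 1
Marketing, 2
Research, 1
Sales, 1


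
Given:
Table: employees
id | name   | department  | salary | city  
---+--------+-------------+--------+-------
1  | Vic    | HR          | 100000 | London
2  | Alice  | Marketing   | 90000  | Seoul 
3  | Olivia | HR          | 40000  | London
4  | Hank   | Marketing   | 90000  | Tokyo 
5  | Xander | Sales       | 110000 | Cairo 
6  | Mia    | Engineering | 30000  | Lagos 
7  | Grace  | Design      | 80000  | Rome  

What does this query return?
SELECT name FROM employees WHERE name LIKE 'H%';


LIKE 'H%' matches names starting with 'H'
Matching: 1

1 rows:
Hank


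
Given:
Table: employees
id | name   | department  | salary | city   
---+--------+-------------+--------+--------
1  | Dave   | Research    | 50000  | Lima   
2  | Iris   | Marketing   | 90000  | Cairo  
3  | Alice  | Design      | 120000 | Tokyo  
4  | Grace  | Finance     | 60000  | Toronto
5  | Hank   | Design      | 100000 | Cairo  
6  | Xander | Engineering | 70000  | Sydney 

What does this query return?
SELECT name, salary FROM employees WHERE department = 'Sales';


Filtering: department = 'Sales'
Matching rows: 0

Empty result set (0 rows)


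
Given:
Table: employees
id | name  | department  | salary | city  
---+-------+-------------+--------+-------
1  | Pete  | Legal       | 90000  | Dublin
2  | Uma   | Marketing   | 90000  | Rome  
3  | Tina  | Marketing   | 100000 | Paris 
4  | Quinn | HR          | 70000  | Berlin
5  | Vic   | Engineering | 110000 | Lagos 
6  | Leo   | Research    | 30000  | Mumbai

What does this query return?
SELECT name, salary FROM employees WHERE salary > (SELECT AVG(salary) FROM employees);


Subquery: AVG(salary) = 81666.67
Filtering: salary > 81666.67
  Pete (90000) -> MATCH
  Uma (90000) -> MATCH
  Tina (100000) -> MATCH
  Vic (110000) -> MATCH


4 rows:
Pete, 90000
Uma, 90000
Tina, 100000
Vic, 110000


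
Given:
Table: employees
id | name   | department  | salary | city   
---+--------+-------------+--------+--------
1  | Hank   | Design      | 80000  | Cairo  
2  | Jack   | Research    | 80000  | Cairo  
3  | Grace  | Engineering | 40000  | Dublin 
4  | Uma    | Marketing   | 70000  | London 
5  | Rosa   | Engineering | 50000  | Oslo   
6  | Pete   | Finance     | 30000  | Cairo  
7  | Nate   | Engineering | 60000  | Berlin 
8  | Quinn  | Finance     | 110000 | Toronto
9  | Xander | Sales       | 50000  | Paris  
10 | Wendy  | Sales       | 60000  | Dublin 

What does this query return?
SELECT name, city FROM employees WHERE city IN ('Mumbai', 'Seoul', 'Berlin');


Filtering: city IN ('Mumbai', 'Seoul', 'Berlin')
Matching: 1 rows

1 rows:
Nate, Berlin


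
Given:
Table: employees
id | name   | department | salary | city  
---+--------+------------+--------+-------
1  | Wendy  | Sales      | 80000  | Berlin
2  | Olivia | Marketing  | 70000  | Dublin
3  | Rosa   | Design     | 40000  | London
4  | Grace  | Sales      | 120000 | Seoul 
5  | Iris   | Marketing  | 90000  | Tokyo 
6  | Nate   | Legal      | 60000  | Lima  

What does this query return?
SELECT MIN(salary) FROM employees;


Salaries: 80000, 70000, 40000, 120000, 90000, 60000
MIN = 40000

40000


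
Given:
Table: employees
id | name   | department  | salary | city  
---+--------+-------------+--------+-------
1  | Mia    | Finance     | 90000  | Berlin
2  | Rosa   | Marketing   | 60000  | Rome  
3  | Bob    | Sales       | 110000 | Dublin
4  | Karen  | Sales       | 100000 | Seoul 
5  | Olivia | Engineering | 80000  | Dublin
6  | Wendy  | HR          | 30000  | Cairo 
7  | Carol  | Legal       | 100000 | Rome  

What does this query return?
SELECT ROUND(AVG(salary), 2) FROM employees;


SUM(salary) = 570000
COUNT = 7
ROUND(AVG, 2) = ROUND(570000 / 7, 2) = 81428.57

81428.57


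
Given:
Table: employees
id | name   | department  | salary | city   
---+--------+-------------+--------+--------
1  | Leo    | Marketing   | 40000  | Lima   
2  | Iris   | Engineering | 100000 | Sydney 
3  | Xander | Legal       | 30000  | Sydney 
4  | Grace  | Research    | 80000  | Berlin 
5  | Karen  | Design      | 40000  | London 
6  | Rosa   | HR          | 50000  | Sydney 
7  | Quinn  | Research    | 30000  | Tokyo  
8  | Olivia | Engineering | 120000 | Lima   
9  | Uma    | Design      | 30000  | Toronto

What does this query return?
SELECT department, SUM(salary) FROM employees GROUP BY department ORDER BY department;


Summing salary within each department:
  Design: 40000 + 30000 = 70000
  Engineering: 100000 + 120000 = 220000
  HR: 50000 = 50000
  Legal: 30000 = 30000
  Marketing: 40000 = 40000
  Research: 80000 + 30000 = 110000


6 groups:
Design, 70000
Engineering, 220000
HR, 50000
Legal, 30000
Marketing, 40000
Research, 110000


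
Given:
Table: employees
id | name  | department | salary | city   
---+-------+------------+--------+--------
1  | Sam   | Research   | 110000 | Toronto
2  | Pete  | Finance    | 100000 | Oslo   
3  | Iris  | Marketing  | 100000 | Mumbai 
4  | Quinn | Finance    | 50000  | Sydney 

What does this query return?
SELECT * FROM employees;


SELECT * returns all 4 rows with all columns

4 rows:
1, Sam, Research, 110000, Toronto
2, Pete, Finance, 100000, Oslo
3, Iris, Marketing, 100000, Mumbai
4, Quinn, Finance, 50000, Sydney


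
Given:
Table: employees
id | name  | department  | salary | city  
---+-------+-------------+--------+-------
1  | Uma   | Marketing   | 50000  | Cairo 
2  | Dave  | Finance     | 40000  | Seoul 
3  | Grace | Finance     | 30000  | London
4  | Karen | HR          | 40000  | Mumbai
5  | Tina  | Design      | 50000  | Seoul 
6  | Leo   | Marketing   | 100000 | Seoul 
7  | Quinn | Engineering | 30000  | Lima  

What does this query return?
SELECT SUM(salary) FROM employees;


SUM(salary) = 50000 + 40000 + 30000 + 40000 + 50000 + 100000 + 30000 = 340000

340000


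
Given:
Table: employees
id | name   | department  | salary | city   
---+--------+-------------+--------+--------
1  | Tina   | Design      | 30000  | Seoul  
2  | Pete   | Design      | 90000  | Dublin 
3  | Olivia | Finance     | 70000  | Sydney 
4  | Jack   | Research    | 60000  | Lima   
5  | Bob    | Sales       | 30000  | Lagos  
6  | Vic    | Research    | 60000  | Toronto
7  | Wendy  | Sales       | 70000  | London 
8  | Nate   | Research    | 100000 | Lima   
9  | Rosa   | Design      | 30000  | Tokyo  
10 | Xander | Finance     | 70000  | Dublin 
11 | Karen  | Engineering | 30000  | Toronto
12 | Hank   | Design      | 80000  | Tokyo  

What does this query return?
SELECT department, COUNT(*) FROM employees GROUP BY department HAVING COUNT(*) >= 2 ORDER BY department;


Groups with count >= 2:
  Design: 4 -> PASS
  Finance: 2 -> PASS
  Research: 3 -> PASS
  Sales: 2 -> PASS
  Engineering: 1 -> filtered out


4 groups:
Design, 4
Finance, 2
Research, 3
Sales, 2


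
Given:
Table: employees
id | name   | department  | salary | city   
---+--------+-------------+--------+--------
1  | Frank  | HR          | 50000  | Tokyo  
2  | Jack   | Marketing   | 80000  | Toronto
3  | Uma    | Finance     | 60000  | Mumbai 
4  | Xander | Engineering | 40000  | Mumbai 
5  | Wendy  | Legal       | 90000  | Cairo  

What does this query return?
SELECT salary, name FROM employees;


Projecting columns: salary, name

5 rows:
50000, Frank
80000, Jack
60000, Uma
40000, Xander
90000, Wendy


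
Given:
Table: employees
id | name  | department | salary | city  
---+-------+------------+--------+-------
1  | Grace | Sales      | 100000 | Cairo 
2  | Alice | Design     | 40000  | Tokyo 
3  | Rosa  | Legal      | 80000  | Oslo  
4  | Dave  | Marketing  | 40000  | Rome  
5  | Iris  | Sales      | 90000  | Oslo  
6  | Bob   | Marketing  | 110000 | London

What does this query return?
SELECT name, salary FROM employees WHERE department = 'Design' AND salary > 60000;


Filtering: department = 'Design' AND salary > 60000
Matching: 0 rows

Empty result set (0 rows)


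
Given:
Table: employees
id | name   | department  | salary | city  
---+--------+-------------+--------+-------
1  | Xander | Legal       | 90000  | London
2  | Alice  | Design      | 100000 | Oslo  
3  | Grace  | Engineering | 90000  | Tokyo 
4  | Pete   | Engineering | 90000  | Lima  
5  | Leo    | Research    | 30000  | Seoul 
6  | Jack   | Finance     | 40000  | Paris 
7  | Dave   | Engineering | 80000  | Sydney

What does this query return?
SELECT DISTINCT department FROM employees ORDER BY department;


All 'department' values (row order): Legal, Design, Engineering, Engineering, Research, Finance, Engineering
Removing duplicates leaves 5 unique value(s).

5 values:
Design
Engineering
Finance
Legal
Research


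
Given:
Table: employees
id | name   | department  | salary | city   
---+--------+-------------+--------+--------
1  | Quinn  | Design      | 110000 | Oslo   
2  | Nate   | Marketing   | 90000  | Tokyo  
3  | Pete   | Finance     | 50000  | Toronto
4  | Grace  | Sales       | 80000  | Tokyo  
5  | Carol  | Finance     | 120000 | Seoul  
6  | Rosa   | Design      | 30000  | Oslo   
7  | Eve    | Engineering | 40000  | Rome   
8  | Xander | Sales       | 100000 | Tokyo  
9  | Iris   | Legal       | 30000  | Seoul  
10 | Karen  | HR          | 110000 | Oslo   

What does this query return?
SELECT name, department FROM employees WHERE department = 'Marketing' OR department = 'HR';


Filtering: department = 'Marketing' OR 'HR'
Matching: 2 rows

2 rows:
Nate, Marketing
Karen, HR


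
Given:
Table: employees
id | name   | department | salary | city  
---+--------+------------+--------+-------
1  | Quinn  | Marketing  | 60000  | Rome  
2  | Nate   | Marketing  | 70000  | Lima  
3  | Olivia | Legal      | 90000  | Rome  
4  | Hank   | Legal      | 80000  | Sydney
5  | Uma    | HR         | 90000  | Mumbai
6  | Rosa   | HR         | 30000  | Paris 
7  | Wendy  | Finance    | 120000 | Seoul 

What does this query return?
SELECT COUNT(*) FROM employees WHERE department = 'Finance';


Counting rows where department = 'Finance'
  Wendy -> MATCH


1


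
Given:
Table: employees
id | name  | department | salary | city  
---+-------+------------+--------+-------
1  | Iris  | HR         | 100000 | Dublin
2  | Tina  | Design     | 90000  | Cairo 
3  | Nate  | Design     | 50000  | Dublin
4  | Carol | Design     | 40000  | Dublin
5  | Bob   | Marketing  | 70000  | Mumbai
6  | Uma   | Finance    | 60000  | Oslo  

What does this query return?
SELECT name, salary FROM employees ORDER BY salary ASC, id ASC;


Sorting by salary ASC, then id ASC for ties

6 rows:
Carol, 40000
Nate, 50000
Uma, 60000
Bob, 70000
Tina, 90000
Iris, 100000


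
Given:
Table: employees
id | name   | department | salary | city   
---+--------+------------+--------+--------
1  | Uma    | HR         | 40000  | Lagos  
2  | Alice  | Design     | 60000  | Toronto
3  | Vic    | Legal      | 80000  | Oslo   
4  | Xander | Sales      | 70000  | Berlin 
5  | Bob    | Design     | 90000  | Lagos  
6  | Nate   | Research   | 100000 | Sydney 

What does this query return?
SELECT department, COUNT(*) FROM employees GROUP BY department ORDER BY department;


Assigning each row to its department group:
  Uma -> HR
  Alice -> Design
  Vic -> Legal
  Xander -> Sales
  Bob -> Design
  Nate -> Research


5 groups:
Design, 2
HR, 1
Legal, 1
Research, 1
Sales, 1


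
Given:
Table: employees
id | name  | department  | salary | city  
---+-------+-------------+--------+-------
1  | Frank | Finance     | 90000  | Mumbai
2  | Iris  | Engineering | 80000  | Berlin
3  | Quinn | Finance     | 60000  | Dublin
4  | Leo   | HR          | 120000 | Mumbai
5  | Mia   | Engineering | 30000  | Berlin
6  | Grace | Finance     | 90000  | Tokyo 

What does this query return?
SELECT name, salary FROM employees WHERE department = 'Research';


Filtering: department = 'Research'
Matching rows: 0

Empty result set (0 rows)


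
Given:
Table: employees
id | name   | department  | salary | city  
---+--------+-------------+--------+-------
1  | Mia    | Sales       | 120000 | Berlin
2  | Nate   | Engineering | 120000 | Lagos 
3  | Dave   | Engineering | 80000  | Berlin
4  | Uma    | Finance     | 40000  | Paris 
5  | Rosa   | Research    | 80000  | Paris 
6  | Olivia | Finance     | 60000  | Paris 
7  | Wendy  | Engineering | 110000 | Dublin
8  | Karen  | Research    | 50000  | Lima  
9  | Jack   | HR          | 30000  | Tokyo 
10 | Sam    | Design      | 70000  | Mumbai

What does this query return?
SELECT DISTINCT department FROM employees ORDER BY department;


All 'department' values (row order): Sales, Engineering, Engineering, Finance, Research, Finance, Engineering, Research, HR, Design
Removing duplicates leaves 6 unique value(s).

6 values:
Design
Engineering
Finance
HR
Research
Sales


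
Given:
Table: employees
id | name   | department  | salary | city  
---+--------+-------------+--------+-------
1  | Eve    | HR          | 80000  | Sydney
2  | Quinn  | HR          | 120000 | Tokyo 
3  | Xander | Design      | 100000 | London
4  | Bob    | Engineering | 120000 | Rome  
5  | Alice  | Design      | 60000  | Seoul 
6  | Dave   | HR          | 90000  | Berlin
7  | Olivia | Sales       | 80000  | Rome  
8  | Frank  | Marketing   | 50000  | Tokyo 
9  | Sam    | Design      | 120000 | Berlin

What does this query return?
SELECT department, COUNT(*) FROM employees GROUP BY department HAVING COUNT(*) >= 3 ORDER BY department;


Groups with count >= 3:
  Design: 3 -> PASS
  HR: 3 -> PASS
  Engineering: 1 -> filtered out
  Marketing: 1 -> filtered out
  Sales: 1 -> filtered out


2 groups:
Design, 3
HR, 3


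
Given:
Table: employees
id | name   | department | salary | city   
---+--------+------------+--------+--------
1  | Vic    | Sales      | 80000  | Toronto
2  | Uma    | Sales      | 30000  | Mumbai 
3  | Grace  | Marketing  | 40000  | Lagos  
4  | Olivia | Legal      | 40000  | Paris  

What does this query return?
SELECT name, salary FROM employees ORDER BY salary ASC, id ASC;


Sorting by salary ASC, then id ASC for ties

4 rows:
Uma, 30000
Grace, 40000
Olivia, 40000
Vic, 80000


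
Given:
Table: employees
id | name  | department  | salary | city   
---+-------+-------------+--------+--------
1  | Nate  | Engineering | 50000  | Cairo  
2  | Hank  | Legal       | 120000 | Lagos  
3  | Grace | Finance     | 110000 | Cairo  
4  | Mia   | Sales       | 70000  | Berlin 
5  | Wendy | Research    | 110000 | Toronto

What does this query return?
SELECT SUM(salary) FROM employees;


SUM(salary) = 50000 + 120000 + 110000 + 70000 + 110000 = 460000

460000


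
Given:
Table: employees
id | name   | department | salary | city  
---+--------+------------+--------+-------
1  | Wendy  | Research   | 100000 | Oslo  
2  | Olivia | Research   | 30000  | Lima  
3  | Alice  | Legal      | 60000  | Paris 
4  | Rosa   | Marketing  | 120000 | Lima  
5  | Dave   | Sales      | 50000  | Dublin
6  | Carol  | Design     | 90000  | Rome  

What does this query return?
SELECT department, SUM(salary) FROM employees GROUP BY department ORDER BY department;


Summing salary within each department:
  Design: 90000 = 90000
  Legal: 60000 = 60000
  Marketing: 120000 = 120000
  Research: 100000 + 30000 = 130000
  Sales: 50000 = 50000


5 groups:
Design, 90000
Legal, 60000
Marketing, 120000
Research, 130000
Sales, 50000


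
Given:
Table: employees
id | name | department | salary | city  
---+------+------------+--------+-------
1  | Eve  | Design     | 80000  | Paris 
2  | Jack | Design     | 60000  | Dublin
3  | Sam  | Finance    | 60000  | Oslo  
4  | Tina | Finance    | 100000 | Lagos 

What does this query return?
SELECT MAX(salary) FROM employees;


Salaries: 80000, 60000, 60000, 100000
MAX = 100000

100000


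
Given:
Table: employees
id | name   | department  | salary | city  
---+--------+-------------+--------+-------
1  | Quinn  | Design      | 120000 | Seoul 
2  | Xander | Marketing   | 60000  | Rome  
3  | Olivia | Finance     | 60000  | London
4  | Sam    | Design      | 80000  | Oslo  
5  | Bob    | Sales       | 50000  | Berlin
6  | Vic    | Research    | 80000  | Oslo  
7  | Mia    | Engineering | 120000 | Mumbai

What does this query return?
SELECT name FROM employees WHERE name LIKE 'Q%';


LIKE 'Q%' matches names starting with 'Q'
Matching: 1

1 rows:
Quinn


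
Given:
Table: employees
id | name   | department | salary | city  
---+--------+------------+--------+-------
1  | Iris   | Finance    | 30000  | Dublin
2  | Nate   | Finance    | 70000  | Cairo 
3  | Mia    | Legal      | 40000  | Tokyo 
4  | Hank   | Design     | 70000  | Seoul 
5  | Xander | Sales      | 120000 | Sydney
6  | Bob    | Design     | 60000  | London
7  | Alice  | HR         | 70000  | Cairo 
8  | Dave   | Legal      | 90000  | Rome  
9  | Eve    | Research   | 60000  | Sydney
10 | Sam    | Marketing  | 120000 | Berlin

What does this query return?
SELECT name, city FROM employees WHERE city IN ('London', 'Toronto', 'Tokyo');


Filtering: city IN ('London', 'Toronto', 'Tokyo')
Matching: 2 rows

2 rows:
Mia, Tokyo
Bob, London


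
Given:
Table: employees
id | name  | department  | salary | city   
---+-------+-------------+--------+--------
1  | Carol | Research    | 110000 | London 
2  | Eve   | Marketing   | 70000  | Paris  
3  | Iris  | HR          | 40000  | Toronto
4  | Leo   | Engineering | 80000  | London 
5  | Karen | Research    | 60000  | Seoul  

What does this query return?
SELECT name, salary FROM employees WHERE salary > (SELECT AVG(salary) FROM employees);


Subquery: AVG(salary) = 72000.0
Filtering: salary > 72000.0
  Carol (110000) -> MATCH
  Leo (80000) -> MATCH


2 rows:
Carol, 110000
Leo, 80000


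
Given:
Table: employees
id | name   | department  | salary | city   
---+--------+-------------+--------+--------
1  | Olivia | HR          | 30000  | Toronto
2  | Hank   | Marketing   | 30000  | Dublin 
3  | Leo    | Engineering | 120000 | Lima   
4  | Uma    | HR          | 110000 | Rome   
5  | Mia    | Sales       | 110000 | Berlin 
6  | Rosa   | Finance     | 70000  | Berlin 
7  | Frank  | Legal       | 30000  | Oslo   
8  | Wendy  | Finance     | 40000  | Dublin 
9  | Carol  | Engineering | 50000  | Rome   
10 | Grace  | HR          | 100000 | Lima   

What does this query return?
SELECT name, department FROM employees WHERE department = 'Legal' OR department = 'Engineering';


Filtering: department = 'Legal' OR 'Engineering'
Matching: 3 rows

3 rows:
Leo, Engineering
Frank, Legal
Carol, Engineering


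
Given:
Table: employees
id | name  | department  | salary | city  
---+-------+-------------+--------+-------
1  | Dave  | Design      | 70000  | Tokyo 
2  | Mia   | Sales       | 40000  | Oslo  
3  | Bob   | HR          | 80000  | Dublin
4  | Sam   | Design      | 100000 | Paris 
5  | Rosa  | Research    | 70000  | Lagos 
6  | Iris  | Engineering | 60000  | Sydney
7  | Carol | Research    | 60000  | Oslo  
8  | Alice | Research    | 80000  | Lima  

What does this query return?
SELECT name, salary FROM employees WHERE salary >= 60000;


Filtering: salary >= 60000
Matching: 7 rows

7 rows:
Dave, 70000
Bob, 80000
Sam, 100000
Rosa, 70000
Iris, 60000
Carol, 60000
Alice, 80000


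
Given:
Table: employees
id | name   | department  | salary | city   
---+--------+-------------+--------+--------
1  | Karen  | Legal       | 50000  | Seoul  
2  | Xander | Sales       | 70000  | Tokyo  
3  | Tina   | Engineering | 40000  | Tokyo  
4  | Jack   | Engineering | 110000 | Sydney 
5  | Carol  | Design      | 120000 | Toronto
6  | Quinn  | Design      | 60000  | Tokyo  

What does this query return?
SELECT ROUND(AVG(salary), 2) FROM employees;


SUM(salary) = 450000
COUNT = 6
ROUND(AVG, 2) = ROUND(450000 / 6, 2) = 75000.0

75000.0


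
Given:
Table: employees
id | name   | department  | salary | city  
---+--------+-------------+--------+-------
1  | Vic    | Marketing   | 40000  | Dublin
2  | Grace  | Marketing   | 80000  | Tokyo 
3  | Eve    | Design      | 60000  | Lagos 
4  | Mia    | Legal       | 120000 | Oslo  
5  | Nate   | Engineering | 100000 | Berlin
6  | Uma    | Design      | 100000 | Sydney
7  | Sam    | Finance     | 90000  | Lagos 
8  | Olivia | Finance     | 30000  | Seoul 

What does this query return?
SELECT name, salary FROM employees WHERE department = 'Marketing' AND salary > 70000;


Filtering: department = 'Marketing' AND salary > 70000
Matching: 1 rows

1 rows:
Grace, 80000
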